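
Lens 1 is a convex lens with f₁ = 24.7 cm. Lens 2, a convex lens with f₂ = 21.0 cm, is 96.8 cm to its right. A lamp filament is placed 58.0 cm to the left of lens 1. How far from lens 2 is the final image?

Lens 1: 1/d_i1 = 1/f₁ − 1/d_o1 = 1/(24.7) − 1/(58.0) = 0.02324, so d_i1 = 43.02 cm.
The intermediate image is 43.02 cm to the right of lens 1, which is 96.8 − (43.02) = 53.78 cm to the left of lens 2, so d_o2 = +53.78 cm.
Lens 2: 1/d_i2 = 1/f₂ − 1/d_o2 = 1/(21.0) − 1/(53.78) = 0.02902, so d_i2 = 34.5 cm.
The final image is real, 34.5 cm to the right of lens 2 (overall magnification ≈ 0.48).

34.5 cm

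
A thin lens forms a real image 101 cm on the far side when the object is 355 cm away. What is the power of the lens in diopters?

d_i = +101 cm.
1/f = 1/d_o + 1/d_i = 1/(355) + 1/(101) = 0.01272 cm⁻¹.
f = 78.63 cm = 0.7863 m, so P = 1/f = +1.27 D.

P = +1.27 D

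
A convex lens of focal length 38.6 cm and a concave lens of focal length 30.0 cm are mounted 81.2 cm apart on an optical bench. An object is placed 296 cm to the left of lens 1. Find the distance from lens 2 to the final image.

16.5 cm

Lens 1: 1/d_i1 = 1/f₁ − 1/d_o1 = 1/(38.6) − 1/(296) = 0.02253, so d_i1 = 44.39 cm.
The intermediate image is 44.39 cm to the right of lens 1, which is 81.2 − (44.39) = 36.81 cm to the left of lens 2, so d_o2 = +36.81 cm.
Lens 2 is diverging, so f₂ = −30.0 cm.
Lens 2: 1/d_i2 = 1/f₂ − 1/d_o2 = 1/(-30.0) − 1/(36.81) = -0.06050, so d_i2 = -16.5 cm.
The final image is virtual, 16.5 cm to the left of lens 2 (overall magnification ≈ -0.067).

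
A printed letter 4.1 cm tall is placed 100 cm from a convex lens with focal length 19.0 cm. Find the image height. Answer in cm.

0.962 cm

1/d_i = 1/f − 1/d_o = 1/(19.00) − 1/(100) = 0.04263, so d_i = 23.46 cm.
m = −d_i/d_o = -0.2346.
|h_i| = |m|·h_o = 0.2346 × 4.1 = 0.962 cm. The image is real, inverted and reduced, on the far side of the lens.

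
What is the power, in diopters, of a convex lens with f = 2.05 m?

P = 1/f = 1/(2.05 m) = +0.488 D.

P = +0.488 D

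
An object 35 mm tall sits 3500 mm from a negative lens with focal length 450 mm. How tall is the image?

For a negative lens, f = -450 mm.
1/d_i = 1/f − 1/d_o = 1/(-450.0) − 1/(3500) = -0.002508, so d_i = -398.7 mm.
m = −d_i/d_o = +0.1139.
|h_i| = |m|·h_o = 0.1139 × 35 = 3.99 mm. The image is virtual, upright and reduced, on the same side as the object.

3.99 mm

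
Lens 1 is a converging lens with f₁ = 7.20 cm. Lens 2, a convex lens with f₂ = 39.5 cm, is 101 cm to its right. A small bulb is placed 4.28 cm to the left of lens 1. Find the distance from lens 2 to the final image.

61.2 cm

Lens 1: 1/d_i1 = 1/f₁ − 1/d_o1 = 1/(7.20) − 1/(4.28) = -0.09476, so d_i1 = -10.55 cm.
The intermediate image is 10.55 cm to the left of lens 1 (virtual), which is 101 − (-10.55) = 111.5 cm to the left of lens 2, so d_o2 = +111.5 cm.
Lens 2: 1/d_i2 = 1/f₂ − 1/d_o2 = 1/(39.5) − 1/(111.5) = 0.01635, so d_i2 = 61.2 cm.
The final image is real, 61.2 cm to the right of lens 2 (overall magnification ≈ -1.4).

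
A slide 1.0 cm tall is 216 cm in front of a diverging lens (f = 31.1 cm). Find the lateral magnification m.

m = +0.126

For a diverging lens, f = -31.1 cm.
1/d_i = 1/f − 1/d_o = 1/(-31.10) − 1/(216) = -0.03678, so d_i = -27.19 cm.
m = −d_i/d_o = −(-27.19)/(216) = +0.126.
The image is virtual, upright and reduced, on the same side as the object.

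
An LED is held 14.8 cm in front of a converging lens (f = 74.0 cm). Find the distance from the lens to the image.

Thin-lens equation: 1/s_i = 1/f − 1/s_o = 1/(74.00) − 1/(14.8) = 0.01351 − 0.06757 = -0.05405, so s_i = -18.5 cm.
The image is virtual, upright and enlarged, on the same side as the object.

18.5 cm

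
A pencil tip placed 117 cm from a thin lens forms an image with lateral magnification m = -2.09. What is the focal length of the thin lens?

m = −d_i/d_o ⇒ d_i = −m·d_o = −(-2.09)·(117) = 244.5 cm.
1/f = 1/d_o + 1/d_i = 1/(117) + 1/(244.5) = 0.01264, so f = 79.1 cm.
Since f is positive, the thin lens is converging.

f = 79.1 cm (converging)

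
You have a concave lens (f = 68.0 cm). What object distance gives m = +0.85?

12.0 cm

For a concave lens, f = -68.0 cm.
m = −d_i/d_o ⇒ d_i = −m·d_o.
1/f = 1/d_o + 1/d_i = 1/d_o − 1/(m·d_o) = (1 − 1/m)/d_o, so d_o = f(1 − 1/m) = (-68.00)(1 − 1/(+0.85)) = 12.0 cm.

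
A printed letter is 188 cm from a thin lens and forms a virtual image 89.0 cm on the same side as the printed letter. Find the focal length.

f = -169 cm (diverging)

Virtual image ⇒ d_i = −89.0 cm.
1/f = 1/d_o + 1/d_i = 1/(188) + 1/(-89.0) = -0.005917, so f = -169 cm.
Since f is negative, the thin lens is diverging.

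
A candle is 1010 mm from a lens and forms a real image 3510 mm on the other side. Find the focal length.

f = 784 mm (converging)

Real image ⇒ d_i = +3510 mm.
1/f = 1/d_o + 1/d_i = 1/(1010) + 1/(3510) = 0.001275, so f = 784 mm.
Since f is positive, the lens is converging.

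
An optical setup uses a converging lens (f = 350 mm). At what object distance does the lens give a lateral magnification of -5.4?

415 mm

m = −d_i/d_o ⇒ d_i = −m·d_o.
1/f = 1/d_o + 1/d_i = 1/d_o − 1/(m·d_o) = (1 − 1/m)/d_o, so d_o = f(1 − 1/m) = (350.0)(1 − 1/(-5.4)) = 415 mm.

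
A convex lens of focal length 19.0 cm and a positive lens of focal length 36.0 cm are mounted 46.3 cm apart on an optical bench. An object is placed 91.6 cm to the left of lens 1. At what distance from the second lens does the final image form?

Lens 1: 1/d_i1 = 1/f₁ − 1/d_o1 = 1/(19.0) − 1/(91.6) = 0.04171, so d_i1 = 23.97 cm.
The intermediate image is 23.97 cm to the right of lens 1, which is 46.3 − (23.97) = 22.33 cm to the left of lens 2, so d_o2 = +22.33 cm.
Lens 2: 1/d_i2 = 1/f₂ − 1/d_o2 = 1/(36.0) − 1/(22.33) = -0.01701, so d_i2 = -58.8 cm.
The final image is virtual, 58.8 cm to the left of lens 2 (overall magnification ≈ -0.69).

58.8 cm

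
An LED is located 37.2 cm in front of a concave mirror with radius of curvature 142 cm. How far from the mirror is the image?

78.1 cm

f = R/2 = 142/2 = 71.00 cm.
Mirror equation: 1/s_i = 1/f − 1/s_o = 1/(71.00) − 1/(37.2) = 0.01408 − 0.02688 = -0.01280, so s_i = -78.1 cm.
The image is virtual, upright and enlarged, behind the mirror.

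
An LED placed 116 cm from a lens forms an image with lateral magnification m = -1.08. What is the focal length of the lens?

m = −d_i/d_o ⇒ d_i = −m·d_o = −(-1.08)·(116) = 125.3 cm.
1/f = 1/d_o + 1/d_i = 1/(116) + 1/(125.3) = 0.01660, so f = 60.2 cm.
Since f is positive, the lens is converging.

f = 60.2 cm (converging)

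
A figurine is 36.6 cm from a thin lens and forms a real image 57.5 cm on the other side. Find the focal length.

f = 22.4 cm (converging)

Real image ⇒ d_i = +57.5 cm.
1/f = 1/d_o + 1/d_i = 1/(36.6) + 1/(57.5) = 0.04471, so f = 22.4 cm.
Since f is positive, the thin lens is converging.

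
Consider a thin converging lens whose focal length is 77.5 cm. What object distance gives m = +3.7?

56.6 cm

m = −d_i/d_o ⇒ d_i = −m·d_o.
1/f = 1/d_o + 1/d_i = 1/d_o − 1/(m·d_o) = (1 − 1/m)/d_o, so d_o = f(1 − 1/m) = (77.50)(1 − 1/(+3.7)) = 56.6 cm.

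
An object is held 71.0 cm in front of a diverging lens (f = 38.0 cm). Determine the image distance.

For a diverging lens, f = -38.0 cm.
Thin-lens equation: 1/v = 1/f − 1/u = 1/(-38.00) − 1/(71.0) = -0.02632 − 0.01408 = -0.04040, so v = -24.8 cm.
The image is virtual, upright and reduced, on the same side as the object.

24.8 cm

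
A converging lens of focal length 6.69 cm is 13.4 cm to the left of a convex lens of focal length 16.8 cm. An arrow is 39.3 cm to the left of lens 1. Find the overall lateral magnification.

Lens 1: 1/d_i1 = 1/(6.69) − 1/(39.3) = 0.1240, so d_i1 = 8.062 cm; m₁ = −d_i1/d_o1 = -0.2051.
d_o2 = 13.4 − (8.062) = 5.338 cm.
Lens 2: 1/d_i2 = 1/(16.8) − 1/(5.338) = -0.1278, so d_i2 = -7.824 cm; m₂ = −d_i2/d_o2 = +1.466.
m = m₁·m₂ = (-0.2051)(+1.466) = -0.301.

m = -0.301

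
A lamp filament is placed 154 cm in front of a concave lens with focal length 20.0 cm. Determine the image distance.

For a concave lens, f = -20.0 cm.
Thin-lens equation: 1/d_i = 1/f − 1/d_o = 1/(-20.00) − 1/(154) = -0.05000 − 0.006494 = -0.05649, so d_i = -17.7 cm.
The image is virtual, upright and reduced, on the same side as the object.

17.7 cm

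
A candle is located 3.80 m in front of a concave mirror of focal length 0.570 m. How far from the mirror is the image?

0.671 m

Mirror equation: 1/q = 1/f − 1/p = 1/(0.5700) − 1/(3.80) = 1.754 − 0.2632 = 1.491, so q = 0.671 m.
The image is real, inverted and reduced, in front of the mirror.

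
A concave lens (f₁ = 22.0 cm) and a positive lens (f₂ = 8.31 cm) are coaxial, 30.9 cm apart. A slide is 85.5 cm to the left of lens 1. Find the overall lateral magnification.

m = -0.0424

f₁ = −22.0 cm (diverging).
Lens 1: 1/d_i1 = 1/(-22.0) − 1/(85.5) = -0.05715, so d_i1 = -17.50 cm; m₁ = −d_i1/d_o1 = +0.2047.
d_o2 = 30.9 − (-17.50) = 48.40 cm.
Lens 2: 1/d_i2 = 1/(8.31) − 1/(48.40) = 0.09968, so d_i2 = 10.03 cm; m₂ = −d_i2/d_o2 = -0.2073.
m = m₁·m₂ = (+0.2047)(-0.2073) = -0.0424.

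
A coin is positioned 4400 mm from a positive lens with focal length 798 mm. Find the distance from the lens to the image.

Lens equation: 1/d_i = 1/f − 1/d_o = 1/(798.0) − 1/(4400) = 0.001253 − 0.0002273 = 0.001026, so d_i = 975 mm.
The image is real, inverted and reduced, on the far side of the lens.

975 mm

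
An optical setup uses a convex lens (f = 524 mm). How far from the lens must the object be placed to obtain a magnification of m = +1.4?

150 mm

m = −d_i/d_o ⇒ d_i = −m·d_o.
1/f = 1/d_o + 1/d_i = 1/d_o − 1/(m·d_o) = (1 − 1/m)/d_o, so d_o = f(1 − 1/m) = (524.0)(1 − 1/(+1.4)) = 150 mm.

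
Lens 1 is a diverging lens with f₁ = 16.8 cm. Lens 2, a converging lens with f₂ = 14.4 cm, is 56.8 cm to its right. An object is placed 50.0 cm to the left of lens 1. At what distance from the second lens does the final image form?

Lens 1 is diverging, so f₁ = −16.8 cm.
Lens 1: 1/d_i1 = 1/f₁ − 1/d_o1 = 1/(-16.8) − 1/(50.0) = -0.07952, so d_i1 = -12.57 cm.
The intermediate image is 12.57 cm to the left of lens 1 (virtual), which is 56.8 − (-12.57) = 69.37 cm to the left of lens 2, so d_o2 = +69.37 cm.
Lens 2: 1/d_i2 = 1/f₂ − 1/d_o2 = 1/(14.4) − 1/(69.37) = 0.05503, so d_i2 = 18.2 cm.
The final image is real, 18.2 cm to the right of lens 2 (overall magnification ≈ -0.066).

18.2 cm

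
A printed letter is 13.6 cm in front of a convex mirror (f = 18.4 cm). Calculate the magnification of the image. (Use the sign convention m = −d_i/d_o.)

For a convex mirror, f = -18.4 cm.
1/d_i = 1/f − 1/d_o = 1/(-18.40) − 1/(13.6) = -0.1279, so d_i = -7.820 cm.
m = −d_i/d_o = −(-7.820)/(13.6) = +0.575.
The image is virtual, upright and reduced, behind the mirror.

m = +0.575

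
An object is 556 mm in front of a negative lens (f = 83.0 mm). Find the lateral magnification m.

For a negative lens, f = -83.0 mm.
1/d_i = 1/f − 1/d_o = 1/(-83.00) − 1/(556) = -0.01385, so d_i = -72.22 mm.
m = −d_i/d_o = −(-72.22)/(556) = +0.130.
The image is virtual, upright and reduced, on the same side as the object.

m = +0.130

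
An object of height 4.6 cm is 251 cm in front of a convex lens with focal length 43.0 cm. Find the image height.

1/d_i = 1/f − 1/d_o = 1/(43.00) − 1/(251) = 0.01927, so d_i = 51.89 cm.
m = −d_i/d_o = -0.2067.
|h_i| = |m|·h_o = 0.2067 × 4.6 = 0.951 cm. The image is real, inverted and reduced, on the far side of the lens.

0.951 cm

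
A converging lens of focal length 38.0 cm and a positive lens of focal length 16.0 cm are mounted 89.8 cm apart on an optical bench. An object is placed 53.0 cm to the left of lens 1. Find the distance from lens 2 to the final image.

11.8 cm

Lens 1: 1/d_i1 = 1/f₁ − 1/d_o1 = 1/(38.0) − 1/(53.0) = 0.007448, so d_i1 = 134.3 cm.
The intermediate image is 134.3 cm to the right of lens 1, which lies 44.50 cm to the right of lens 2 — a virtual object — so d_o2 = −44.50 cm.
Lens 2: 1/d_i2 = 1/f₂ − 1/d_o2 = 1/(16.0) − 1/(-44.50) = 0.08497, so d_i2 = 11.8 cm.
The final image is real, 11.8 cm to the right of lens 2 (overall magnification ≈ -0.67).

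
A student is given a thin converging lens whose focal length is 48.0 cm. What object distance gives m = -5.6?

56.6 cm

m = −d_i/d_o ⇒ d_i = −m·d_o.
1/f = 1/d_o + 1/d_i = 1/d_o − 1/(m·d_o) = (1 − 1/m)/d_o, so d_o = f(1 − 1/m) = (48.00)(1 − 1/(-5.6)) = 56.6 cm.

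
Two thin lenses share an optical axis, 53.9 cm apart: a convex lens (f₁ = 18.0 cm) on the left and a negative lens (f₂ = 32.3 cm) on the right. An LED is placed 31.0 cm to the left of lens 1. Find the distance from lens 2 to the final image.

Lens 1: 1/d_i1 = 1/f₁ − 1/d_o1 = 1/(18.0) − 1/(31.0) = 0.02330, so d_i1 = 42.92 cm.
The intermediate image is 42.92 cm to the right of lens 1, which is 53.9 − (42.92) = 10.98 cm to the left of lens 2, so d_o2 = +10.98 cm.
Lens 2 is diverging, so f₂ = −32.3 cm.
Lens 2: 1/d_i2 = 1/f₂ − 1/d_o2 = 1/(-32.3) − 1/(10.98) = -0.1220, so d_i2 = -8.19 cm.
The final image is virtual, 8.19 cm to the left of lens 2 (overall magnification ≈ -1.0).

8.19 cm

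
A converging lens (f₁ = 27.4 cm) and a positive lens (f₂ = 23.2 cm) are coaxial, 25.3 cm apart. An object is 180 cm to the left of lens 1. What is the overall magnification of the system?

m = -0.138

Lens 1: 1/d_i1 = 1/(27.4) − 1/(180) = 0.03094, so d_i1 = 32.32 cm; m₁ = −d_i1/d_o1 = -0.1796.
d_o2 = 25.3 − (32.32) = -7.020 cm (virtual object).
Lens 2: 1/d_i2 = 1/(23.2) − 1/(-7.020) = 0.1856, so d_i2 = 5.389 cm; m₂ = −d_i2/d_o2 = +0.7677.
m = m₁·m₂ = (-0.1796)(+0.7677) = -0.138.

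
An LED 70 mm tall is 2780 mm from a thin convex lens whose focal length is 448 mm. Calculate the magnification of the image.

1/d_i = 1/f − 1/d_o = 1/(448.0) − 1/(2780) = 0.001872, so d_i = 534.1 mm.
m = −d_i/d_o = −(534.1)/(2780) = -0.192.
The image is real, inverted and reduced, on the far side of the lens.

m = -0.192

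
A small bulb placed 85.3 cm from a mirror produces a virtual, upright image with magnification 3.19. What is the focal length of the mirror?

f = 124 cm (concave)

m = −d_i/d_o ⇒ d_i = −m·d_o = −(+3.19)·(85.3) = -272.1 cm.
1/f = 1/d_o + 1/d_i = 1/(85.3) + 1/(-272.1) = 0.008048, so f = 124 cm.
Since f is positive, the mirror is concave.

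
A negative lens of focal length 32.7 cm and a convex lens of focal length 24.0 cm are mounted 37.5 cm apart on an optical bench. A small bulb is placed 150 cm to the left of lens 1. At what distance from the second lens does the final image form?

Lens 1 is diverging, so f₁ = −32.7 cm.
Lens 1: 1/d_i1 = 1/f₁ − 1/d_o1 = 1/(-32.7) − 1/(150) = -0.03725, so d_i1 = -26.85 cm.
The intermediate image is 26.85 cm to the left of lens 1 (virtual), which is 37.5 − (-26.85) = 64.35 cm to the left of lens 2, so d_o2 = +64.35 cm.
Lens 2: 1/d_i2 = 1/f₂ − 1/d_o2 = 1/(24.0) − 1/(64.35) = 0.02613, so d_i2 = 38.3 cm.
The final image is real, 38.3 cm to the right of lens 2 (overall magnification ≈ -0.11).

38.3 cm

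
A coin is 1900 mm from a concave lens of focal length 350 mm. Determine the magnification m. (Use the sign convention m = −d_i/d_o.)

For a concave lens, f = -350 mm.
1/d_i = 1/f − 1/d_o = 1/(-350.0) − 1/(1900) = -0.003383, so d_i = -295.6 mm.
m = −d_i/d_o = −(-295.6)/(1900) = +0.156.
The image is virtual, upright and reduced, on the same side as the object.

m = +0.156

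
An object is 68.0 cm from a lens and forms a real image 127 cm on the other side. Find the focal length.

f = 44.3 cm (converging)

Real image ⇒ d_i = +127 cm.
1/f = 1/d_o + 1/d_i = 1/(68.0) + 1/(127) = 0.02258, so f = 44.3 cm.
Since f is positive, the lens is converging.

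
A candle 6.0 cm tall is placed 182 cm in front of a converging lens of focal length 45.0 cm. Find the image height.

1.97 cm

1/d_i = 1/f − 1/d_o = 1/(45.00) − 1/(182) = 0.01673, so d_i = 59.78 cm.
m = −d_i/d_o = -0.3285.
|h_i| = |m|·h_o = 0.3285 × 6.0 = 1.97 cm. The image is real, inverted and reduced, on the far side of the lens.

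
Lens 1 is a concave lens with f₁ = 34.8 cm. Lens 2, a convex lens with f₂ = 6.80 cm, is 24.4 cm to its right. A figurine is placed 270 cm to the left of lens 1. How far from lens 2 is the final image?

7.75 cm

Lens 1 is diverging, so f₁ = −34.8 cm.
Lens 1: 1/d_i1 = 1/f₁ − 1/d_o1 = 1/(-34.8) − 1/(270) = -0.03244, so d_i1 = -30.83 cm.
The intermediate image is 30.83 cm to the left of lens 1 (virtual), which is 24.4 − (-30.83) = 55.23 cm to the left of lens 2, so d_o2 = +55.23 cm.
Lens 2: 1/d_i2 = 1/f₂ − 1/d_o2 = 1/(6.80) − 1/(55.23) = 0.1290, so d_i2 = 7.75 cm.
The final image is real, 7.75 cm to the right of lens 2 (overall magnification ≈ -0.016).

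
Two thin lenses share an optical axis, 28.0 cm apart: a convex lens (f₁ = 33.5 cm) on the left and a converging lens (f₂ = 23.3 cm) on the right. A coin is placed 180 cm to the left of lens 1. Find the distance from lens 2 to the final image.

8.41 cm

Lens 1: 1/d_i1 = 1/f₁ − 1/d_o1 = 1/(33.5) − 1/(180) = 0.02430, so d_i1 = 41.16 cm.
The intermediate image is 41.16 cm to the right of lens 1, which lies 13.16 cm to the right of lens 2 — a virtual object — so d_o2 = −13.16 cm.
Lens 2: 1/d_i2 = 1/f₂ − 1/d_o2 = 1/(23.3) − 1/(-13.16) = 0.1189, so d_i2 = 8.41 cm.
The final image is real, 8.41 cm to the right of lens 2 (overall magnification ≈ -0.15).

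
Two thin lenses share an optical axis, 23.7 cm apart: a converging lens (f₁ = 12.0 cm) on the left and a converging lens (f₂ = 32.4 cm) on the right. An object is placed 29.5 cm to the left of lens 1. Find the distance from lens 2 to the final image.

3.89 cm

Lens 1: 1/d_i1 = 1/f₁ − 1/d_o1 = 1/(12.0) − 1/(29.5) = 0.04944, so d_i1 = 20.23 cm.
The intermediate image is 20.23 cm to the right of lens 1, which is 23.7 − (20.23) = 3.470 cm to the left of lens 2, so d_o2 = +3.470 cm.
Lens 2: 1/d_i2 = 1/f₂ − 1/d_o2 = 1/(32.4) − 1/(3.470) = -0.2573, so d_i2 = -3.89 cm.
The final image is virtual, 3.89 cm to the left of lens 2 (overall magnification ≈ -0.77).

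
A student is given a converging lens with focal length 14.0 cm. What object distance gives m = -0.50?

m = −d_i/d_o ⇒ d_i = −m·d_o.
1/f = 1/d_o + 1/d_i = 1/d_o − 1/(m·d_o) = (1 − 1/m)/d_o, so d_o = f(1 − 1/m) = (14.00)(1 − 1/(-0.50)) = 42.0 cm.

42.0 cm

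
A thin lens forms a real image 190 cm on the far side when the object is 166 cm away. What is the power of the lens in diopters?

P = +1.13 D

d_i = +190 cm.
1/f = 1/d_o + 1/d_i = 1/(166) + 1/(190) = 0.01129 cm⁻¹.
f = 88.60 cm = 0.8860 m, so P = 1/f = +1.13 D.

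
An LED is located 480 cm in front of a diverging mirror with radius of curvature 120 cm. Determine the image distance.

f = R/2 = 120/2 = 60.00 cm; for a diverging mirror, f = -60.00 cm.
Mirror equation: 1/q = 1/f − 1/p = 1/(-60.00) − 1/(480) = -0.01667 − 0.002083 = -0.01875, so q = -53.3 cm.
The image is virtual, upright and reduced, behind the mirror.

53.3 cm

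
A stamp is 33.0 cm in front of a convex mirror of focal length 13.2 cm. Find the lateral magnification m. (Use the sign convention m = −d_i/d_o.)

m = +0.286

For a convex mirror, f = -13.2 cm.
1/d_i = 1/f − 1/d_o = 1/(-13.20) − 1/(33.0) = -0.1061, so d_i = -9.429 cm.
m = −d_i/d_o = −(-9.429)/(33.0) = +0.286.
The image is virtual, upright and reduced, behind the mirror.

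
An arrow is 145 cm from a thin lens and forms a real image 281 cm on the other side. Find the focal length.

f = 95.6 cm (converging)

Real image ⇒ d_i = +281 cm.
1/f = 1/d_o + 1/d_i = 1/(145) + 1/(281) = 0.01046, so f = 95.6 cm.
Since f is positive, the thin lens is converging.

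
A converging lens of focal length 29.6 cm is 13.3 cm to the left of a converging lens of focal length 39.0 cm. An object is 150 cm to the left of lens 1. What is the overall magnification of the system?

Lens 1: 1/d_i1 = 1/(29.6) − 1/(150) = 0.02712, so d_i1 = 36.88 cm; m₁ = −d_i1/d_o1 = -0.2459.
d_o2 = 13.3 − (36.88) = -23.58 cm (virtual object).
Lens 2: 1/d_i2 = 1/(39.0) − 1/(-23.58) = 0.06805, so d_i2 = 14.70 cm; m₂ = −d_i2/d_o2 = +0.6232.
m = m₁·m₂ = (-0.2459)(+0.6232) = -0.153.

m = -0.153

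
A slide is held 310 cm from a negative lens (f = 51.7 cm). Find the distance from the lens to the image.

For a negative lens, f = -51.7 cm.
Thin-lens equation: 1/v = 1/f − 1/u = 1/(-51.70) − 1/(310) = -0.01934 − 0.003226 = -0.02257, so v = -44.3 cm.
The image is virtual, upright and reduced, on the same side as the object.

44.3 cm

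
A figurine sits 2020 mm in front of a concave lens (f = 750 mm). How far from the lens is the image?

547 mm

For a concave lens, f = -750 mm.
Lens equation: 1/q = 1/f − 1/p = 1/(-750.0) − 1/(2020) = -0.001333 − 0.0004950 = -0.001828, so q = -547 mm.
The image is virtual, upright and reduced, on the same side as the object.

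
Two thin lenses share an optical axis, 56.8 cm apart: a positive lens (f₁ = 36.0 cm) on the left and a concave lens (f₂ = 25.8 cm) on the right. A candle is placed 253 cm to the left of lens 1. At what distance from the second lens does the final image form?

Lens 1: 1/d_i1 = 1/f₁ − 1/d_o1 = 1/(36.0) − 1/(253) = 0.02383, so d_i1 = 41.97 cm.
The intermediate image is 41.97 cm to the right of lens 1, which is 56.8 − (41.97) = 14.83 cm to the left of lens 2, so d_o2 = +14.83 cm.
Lens 2 is diverging, so f₂ = −25.8 cm.
Lens 2: 1/d_i2 = 1/f₂ − 1/d_o2 = 1/(-25.8) − 1/(14.83) = -0.1062, so d_i2 = -9.42 cm.
The final image is virtual, 9.42 cm to the left of lens 2 (overall magnification ≈ -0.11).

9.42 cm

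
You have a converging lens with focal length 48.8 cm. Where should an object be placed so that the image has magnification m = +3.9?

36.3 cm

m = −d_i/d_o ⇒ d_i = −m·d_o.
1/f = 1/d_o + 1/d_i = 1/d_o − 1/(m·d_o) = (1 − 1/m)/d_o, so d_o = f(1 − 1/m) = (48.80)(1 − 1/(+3.9)) = 36.3 cm.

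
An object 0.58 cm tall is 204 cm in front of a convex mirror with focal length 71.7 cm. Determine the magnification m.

For a convex mirror, f = -71.7 cm.
1/d_i = 1/f − 1/d_o = 1/(-71.70) − 1/(204) = -0.01885, so d_i = -53.05 cm.
m = −d_i/d_o = −(-53.05)/(204) = +0.260.
The image is virtual, upright and reduced, behind the mirror.

m = +0.260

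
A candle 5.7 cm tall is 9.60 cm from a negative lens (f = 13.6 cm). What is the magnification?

m = +0.586

For a negative lens, f = -13.6 cm.
1/d_i = 1/f − 1/d_o = 1/(-13.60) − 1/(9.60) = -0.1777, so d_i = -5.628 cm.
m = −d_i/d_o = −(-5.628)/(9.60) = +0.586.
The image is virtual, upright and reduced, on the same side as the object.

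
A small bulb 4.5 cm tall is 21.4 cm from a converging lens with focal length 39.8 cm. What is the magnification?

1/d_i = 1/f − 1/d_o = 1/(39.80) − 1/(21.4) = -0.02160, so d_i = -46.29 cm.
m = −d_i/d_o = −(-46.29)/(21.4) = +2.16.
The image is virtual, upright and enlarged, on the same side as the object.

m = +2.16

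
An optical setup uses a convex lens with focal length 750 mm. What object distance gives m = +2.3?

424 mm

m = −d_i/d_o ⇒ d_i = −m·d_o.
1/f = 1/d_o + 1/d_i = 1/d_o − 1/(m·d_o) = (1 − 1/m)/d_o, so d_o = f(1 − 1/m) = (750.0)(1 − 1/(+2.3)) = 424 mm.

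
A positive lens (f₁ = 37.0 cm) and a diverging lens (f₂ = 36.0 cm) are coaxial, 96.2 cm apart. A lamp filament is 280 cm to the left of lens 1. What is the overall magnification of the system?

Lens 1: 1/d_i1 = 1/(37.0) − 1/(280) = 0.02346, so d_i1 = 42.63 cm; m₁ = −d_i1/d_o1 = -0.1522.
d_o2 = 96.2 − (42.63) = 53.57 cm.
f₂ = −36.0 cm (diverging).
Lens 2: 1/d_i2 = 1/(-36.0) − 1/(53.57) = -0.04644, so d_i2 = -21.53 cm; m₂ = −d_i2/d_o2 = +0.4019.
m = m₁·m₂ = (-0.1522)(+0.4019) = -0.0612.

m = -0.0612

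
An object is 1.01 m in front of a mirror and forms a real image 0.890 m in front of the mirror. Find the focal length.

f = 0.473 m (concave)

Real image ⇒ d_i = +0.890 m.
1/f = 1/d_o + 1/d_i = 1/(1.01) + 1/(0.890) = 2.114, so f = 0.473 m.
Since f is positive, the mirror is concave.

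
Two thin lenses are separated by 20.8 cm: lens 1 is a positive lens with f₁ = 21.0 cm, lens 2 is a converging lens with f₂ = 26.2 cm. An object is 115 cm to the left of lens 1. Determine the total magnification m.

Lens 1: 1/d_i1 = 1/(21.0) − 1/(115) = 0.03892, so d_i1 = 25.69 cm; m₁ = −d_i1/d_o1 = -0.2234.
d_o2 = 20.8 − (25.69) = -4.890 cm (virtual object).
Lens 2: 1/d_i2 = 1/(26.2) − 1/(-4.890) = 0.2427, so d_i2 = 4.121 cm; m₂ = −d_i2/d_o2 = +0.8427.
m = m₁·m₂ = (-0.2234)(+0.8427) = -0.188.

m = -0.188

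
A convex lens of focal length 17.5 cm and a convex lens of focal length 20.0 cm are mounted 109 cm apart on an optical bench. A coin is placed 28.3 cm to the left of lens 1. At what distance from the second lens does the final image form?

29.3 cm

Lens 1: 1/d_i1 = 1/f₁ − 1/d_o1 = 1/(17.5) − 1/(28.3) = 0.02181, so d_i1 = 45.86 cm.
The intermediate image is 45.86 cm to the right of lens 1, which is 109 − (45.86) = 63.14 cm to the left of lens 2, so d_o2 = +63.14 cm.
Lens 2: 1/d_i2 = 1/f₂ − 1/d_o2 = 1/(20.0) − 1/(63.14) = 0.03416, so d_i2 = 29.3 cm.
The final image is real, 29.3 cm to the right of lens 2 (overall magnification ≈ 0.75).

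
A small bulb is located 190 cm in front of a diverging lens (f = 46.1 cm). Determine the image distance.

For a diverging lens, f = -46.1 cm.
Lens equation: 1/v = 1/f − 1/u = 1/(-46.10) − 1/(190) = -0.02169 − 0.005263 = -0.02696, so v = -37.1 cm.
The image is virtual, upright and reduced, on the same side as the object.

37.1 cm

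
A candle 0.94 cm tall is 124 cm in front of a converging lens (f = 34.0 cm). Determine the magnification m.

m = -0.378

1/d_i = 1/f − 1/d_o = 1/(34.00) − 1/(124) = 0.02135, so d_i = 46.84 cm.
m = −d_i/d_o = −(46.84)/(124) = -0.378.
The image is real, inverted and reduced, on the far side of the lens.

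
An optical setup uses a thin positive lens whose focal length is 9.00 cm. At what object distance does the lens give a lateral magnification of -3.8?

m = −d_i/d_o ⇒ d_i = −m·d_o.
1/f = 1/d_o + 1/d_i = 1/d_o − 1/(m·d_o) = (1 − 1/m)/d_o, so d_o = f(1 − 1/m) = (9.000)(1 − 1/(-3.8)) = 11.4 cm.

11.4 cm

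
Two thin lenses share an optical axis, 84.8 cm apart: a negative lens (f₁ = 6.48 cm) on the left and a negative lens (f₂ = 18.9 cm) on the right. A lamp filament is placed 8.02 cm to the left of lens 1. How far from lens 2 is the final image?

Lens 1 is diverging, so f₁ = −6.48 cm.
Lens 1: 1/d_i1 = 1/f₁ − 1/d_o1 = 1/(-6.48) − 1/(8.02) = -0.2790, so d_i1 = -3.584 cm.
The intermediate image is 3.584 cm to the left of lens 1 (virtual), which is 84.8 − (-3.584) = 88.38 cm to the left of lens 2, so d_o2 = +88.38 cm.
Lens 2 is diverging, so f₂ = −18.9 cm.
Lens 2: 1/d_i2 = 1/f₂ − 1/d_o2 = 1/(-18.9) − 1/(88.38) = -0.06422, so d_i2 = -15.6 cm.
The final image is virtual, 15.6 cm to the left of lens 2 (overall magnification ≈ 0.079).

15.6 cm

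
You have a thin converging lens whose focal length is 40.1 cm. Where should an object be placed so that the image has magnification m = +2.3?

m = −d_i/d_o ⇒ d_i = −m·d_o.
1/f = 1/d_o + 1/d_i = 1/d_o − 1/(m·d_o) = (1 − 1/m)/d_o, so d_o = f(1 − 1/m) = (40.10)(1 − 1/(+2.3)) = 22.7 cm.

22.7 cm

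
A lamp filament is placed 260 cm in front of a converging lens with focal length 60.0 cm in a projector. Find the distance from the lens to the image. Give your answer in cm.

Lens equation: 1/d_i = 1/f − 1/d_o = 1/(60.00) − 1/(260) = 0.01667 − 0.003846 = 0.01282, so d_i = 78.0 cm.
The image is real, inverted and reduced, on the far side of the lens.

78.0 cm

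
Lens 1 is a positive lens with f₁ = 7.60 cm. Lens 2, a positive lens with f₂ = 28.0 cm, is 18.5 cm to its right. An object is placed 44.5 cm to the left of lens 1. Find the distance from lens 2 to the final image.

Lens 1: 1/d_i1 = 1/f₁ − 1/d_o1 = 1/(7.60) − 1/(44.5) = 0.1091, so d_i1 = 9.165 cm.
The intermediate image is 9.165 cm to the right of lens 1, which is 18.5 − (9.165) = 9.335 cm to the left of lens 2, so d_o2 = +9.335 cm.
Lens 2: 1/d_i2 = 1/f₂ − 1/d_o2 = 1/(28.0) − 1/(9.335) = -0.07141, so d_i2 = -14.0 cm.
The final image is virtual, 14.0 cm to the left of lens 2 (overall magnification ≈ -0.31).

14.0 cm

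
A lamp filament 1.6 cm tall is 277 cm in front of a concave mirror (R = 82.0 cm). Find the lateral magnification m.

m = -0.174

f = R/2 = 82.0/2 = 41.00 cm.
1/d_i = 1/f − 1/d_o = 1/(41.00) − 1/(277) = 0.02078, so d_i = 48.12 cm.
m = −d_i/d_o = −(48.12)/(277) = -0.174.
The image is real, inverted and reduced, in front of the mirror.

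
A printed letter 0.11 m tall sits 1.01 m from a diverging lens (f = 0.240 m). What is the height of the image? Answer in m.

0.0211 m

For a diverging lens, f = -0.240 m.
1/d_i = 1/f − 1/d_o = 1/(-0.2400) − 1/(1.01) = -5.157, so d_i = -0.1939 m.
m = −d_i/d_o = +0.1920.
|h_i| = |m|·h_o = 0.1920 × 0.11 = 0.0211 m. The image is virtual, upright and reduced, on the same side as the object.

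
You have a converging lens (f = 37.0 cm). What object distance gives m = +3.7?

27.0 cm

m = −d_i/d_o ⇒ d_i = −m·d_o.
1/f = 1/d_o + 1/d_i = 1/d_o − 1/(m·d_o) = (1 − 1/m)/d_o, so d_o = f(1 − 1/m) = (37.00)(1 − 1/(+3.7)) = 27.0 cm.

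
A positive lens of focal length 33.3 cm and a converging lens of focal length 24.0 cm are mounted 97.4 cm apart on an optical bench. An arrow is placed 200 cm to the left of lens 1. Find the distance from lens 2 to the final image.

41.2 cm

Lens 1: 1/d_i1 = 1/f₁ − 1/d_o1 = 1/(33.3) − 1/(200) = 0.02503, so d_i1 = 39.95 cm.
The intermediate image is 39.95 cm to the right of lens 1, which is 97.4 − (39.95) = 57.45 cm to the left of lens 2, so d_o2 = +57.45 cm.
Lens 2: 1/d_i2 = 1/f₂ − 1/d_o2 = 1/(24.0) − 1/(57.45) = 0.02426, so d_i2 = 41.2 cm.
The final image is real, 41.2 cm to the right of lens 2 (overall magnification ≈ 0.14).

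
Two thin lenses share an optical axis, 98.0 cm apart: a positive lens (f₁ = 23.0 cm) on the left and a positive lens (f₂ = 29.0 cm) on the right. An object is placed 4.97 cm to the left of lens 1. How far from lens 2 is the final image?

Lens 1: 1/d_i1 = 1/f₁ − 1/d_o1 = 1/(23.0) − 1/(4.97) = -0.1577, so d_i1 = -6.340 cm.
The intermediate image is 6.340 cm to the left of lens 1 (virtual), which is 98.0 − (-6.340) = 104.3 cm to the left of lens 2, so d_o2 = +104.3 cm.
Lens 2: 1/d_i2 = 1/f₂ − 1/d_o2 = 1/(29.0) − 1/(104.3) = 0.02490, so d_i2 = 40.2 cm.
The final image is real, 40.2 cm to the right of lens 2 (overall magnification ≈ -0.49).

40.2 cm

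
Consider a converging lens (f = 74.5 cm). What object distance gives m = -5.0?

89.4 cm

m = −d_i/d_o ⇒ d_i = −m·d_o.
1/f = 1/d_o + 1/d_i = 1/d_o − 1/(m·d_o) = (1 − 1/m)/d_o, so d_o = f(1 − 1/m) = (74.50)(1 − 1/(-5.0)) = 89.4 cm.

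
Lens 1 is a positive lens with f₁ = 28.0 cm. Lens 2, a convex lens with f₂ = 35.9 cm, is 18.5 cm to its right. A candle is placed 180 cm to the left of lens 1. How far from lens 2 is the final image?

Lens 1: 1/d_i1 = 1/f₁ − 1/d_o1 = 1/(28.0) − 1/(180) = 0.03016, so d_i1 = 33.16 cm.
The intermediate image is 33.16 cm to the right of lens 1, which lies 14.66 cm to the right of lens 2 — a virtual object — so d_o2 = −14.66 cm.
Lens 2: 1/d_i2 = 1/f₂ − 1/d_o2 = 1/(35.9) − 1/(-14.66) = 0.09607, so d_i2 = 10.4 cm.
The final image is real, 10.4 cm to the right of lens 2 (overall magnification ≈ -0.13).

10.4 cm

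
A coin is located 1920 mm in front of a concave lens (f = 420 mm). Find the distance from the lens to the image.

For a concave lens, f = -420 mm.
Lens equation: 1/q = 1/f − 1/p = 1/(-420.0) − 1/(1920) = -0.002381 − 0.0005208 = -0.002902, so q = -345 mm.
The image is virtual, upright and reduced, on the same side as the object.

345 mm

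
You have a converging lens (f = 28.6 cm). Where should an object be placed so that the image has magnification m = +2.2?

15.6 cm

m = −d_i/d_o ⇒ d_i = −m·d_o.
1/f = 1/d_o + 1/d_i = 1/d_o − 1/(m·d_o) = (1 − 1/m)/d_o, so d_o = f(1 − 1/m) = (28.60)(1 − 1/(+2.2)) = 15.6 cm.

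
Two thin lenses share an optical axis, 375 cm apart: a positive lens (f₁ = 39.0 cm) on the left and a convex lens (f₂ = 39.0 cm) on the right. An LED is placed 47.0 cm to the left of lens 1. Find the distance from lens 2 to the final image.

Lens 1: 1/d_i1 = 1/f₁ − 1/d_o1 = 1/(39.0) − 1/(47.0) = 0.004364, so d_i1 = 229.1 cm.
The intermediate image is 229.1 cm to the right of lens 1, which is 375 − (229.1) = 145.9 cm to the left of lens 2, so d_o2 = +145.9 cm.
Lens 2: 1/d_i2 = 1/f₂ − 1/d_o2 = 1/(39.0) − 1/(145.9) = 0.01879, so d_i2 = 53.2 cm.
The final image is real, 53.2 cm to the right of lens 2 (overall magnification ≈ 1.8).

53.2 cm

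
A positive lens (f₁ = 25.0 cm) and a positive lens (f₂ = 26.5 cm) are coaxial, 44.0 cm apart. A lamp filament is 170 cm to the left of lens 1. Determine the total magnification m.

m = -0.387

Lens 1: 1/d_i1 = 1/(25.0) − 1/(170) = 0.03412, so d_i1 = 29.31 cm; m₁ = −d_i1/d_o1 = -0.1724.
d_o2 = 44.0 − (29.31) = 14.69 cm.
Lens 2: 1/d_i2 = 1/(26.5) − 1/(14.69) = -0.03034, so d_i2 = -32.96 cm; m₂ = −d_i2/d_o2 = +2.244.
m = m₁·m₂ = (-0.1724)(+2.244) = -0.387.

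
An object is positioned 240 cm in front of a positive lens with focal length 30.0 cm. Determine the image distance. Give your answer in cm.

Lens equation: 1/q = 1/f − 1/p = 1/(30.00) − 1/(240) = 0.03333 − 0.004167 = 0.02917, so q = 34.3 cm.
The image is real, inverted and reduced, on the far side of the lens.

34.3 cm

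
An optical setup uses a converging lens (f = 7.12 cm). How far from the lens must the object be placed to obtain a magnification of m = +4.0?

5.34 cm

m = −d_i/d_o ⇒ d_i = −m·d_o.
1/f = 1/d_o + 1/d_i = 1/d_o − 1/(m·d_o) = (1 − 1/m)/d_o, so d_o = f(1 − 1/m) = (7.120)(1 − 1/(+4.0)) = 5.34 cm.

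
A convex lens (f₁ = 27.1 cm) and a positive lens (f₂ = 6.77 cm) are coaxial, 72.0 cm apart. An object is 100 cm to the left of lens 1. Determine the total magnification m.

m = +0.0897

Lens 1: 1/d_i1 = 1/(27.1) − 1/(100) = 0.02690, so d_i1 = 37.17 cm; m₁ = −d_i1/d_o1 = -0.3717.
d_o2 = 72.0 − (37.17) = 34.83 cm.
Lens 2: 1/d_i2 = 1/(6.77) − 1/(34.83) = 0.1190, so d_i2 = 8.403 cm; m₂ = −d_i2/d_o2 = -0.2413.
m = m₁·m₂ = (-0.3717)(-0.2413) = +0.0897.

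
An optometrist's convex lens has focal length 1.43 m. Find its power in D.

P = 1/f = 1/(1.43 m) = +0.699 D.

P = +0.699 D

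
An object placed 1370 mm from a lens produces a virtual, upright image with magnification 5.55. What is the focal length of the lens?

m = −d_i/d_o ⇒ d_i = −m·d_o = −(+5.55)·(1370) = -7604 mm.
1/f = 1/d_o + 1/d_i = 1/(1370) + 1/(-7604) = 0.0005984, so f = 1670 mm.
Since f is positive, the lens is converging.

f = 1670 mm (converging)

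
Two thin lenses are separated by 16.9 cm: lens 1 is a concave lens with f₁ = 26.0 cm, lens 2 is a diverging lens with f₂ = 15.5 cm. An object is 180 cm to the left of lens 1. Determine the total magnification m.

m = +0.0355

f₁ = −26.0 cm (diverging).
Lens 1: 1/d_i1 = 1/(-26.0) − 1/(180) = -0.04402, so d_i1 = -22.72 cm; m₁ = −d_i1/d_o1 = +0.1262.
d_o2 = 16.9 − (-22.72) = 39.62 cm.
f₂ = −15.5 cm (diverging).
Lens 2: 1/d_i2 = 1/(-15.5) − 1/(39.62) = -0.08976, so d_i2 = -11.14 cm; m₂ = −d_i2/d_o2 = +0.2812.
m = m₁·m₂ = (+0.1262)(+0.2812) = +0.0355.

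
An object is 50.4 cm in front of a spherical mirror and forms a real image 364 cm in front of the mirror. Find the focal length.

Real image ⇒ d_i = +364 cm.
1/f = 1/d_o + 1/d_i = 1/(50.4) + 1/(364) = 0.02259, so f = 44.3 cm.
Since f is positive, the spherical mirror is concave.

f = 44.3 cm (concave)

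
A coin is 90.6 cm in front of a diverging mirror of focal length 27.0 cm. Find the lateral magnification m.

m = +0.230

For a diverging mirror, f = -27.0 cm.
1/d_i = 1/f − 1/d_o = 1/(-27.00) − 1/(90.6) = -0.04807, so d_i = -20.80 cm.
m = −d_i/d_o = −(-20.80)/(90.6) = +0.230.
The image is virtual, upright and reduced, behind the mirror.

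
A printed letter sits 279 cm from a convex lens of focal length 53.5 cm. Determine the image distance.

66.2 cm

Lens equation: 1/s_i = 1/f − 1/s_o = 1/(53.50) − 1/(279) = 0.01869 − 0.003584 = 0.01511, so s_i = 66.2 cm.
The image is real, inverted and reduced, on the far side of the lens.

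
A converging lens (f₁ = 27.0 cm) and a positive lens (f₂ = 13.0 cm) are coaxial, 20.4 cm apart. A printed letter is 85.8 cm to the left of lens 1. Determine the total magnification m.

Lens 1: 1/d_i1 = 1/(27.0) − 1/(85.8) = 0.02538, so d_i1 = 39.40 cm; m₁ = −d_i1/d_o1 = -0.4592.
d_o2 = 20.4 − (39.40) = -19.00 cm (virtual object).
Lens 2: 1/d_i2 = 1/(13.0) − 1/(-19.00) = 0.1296, so d_i2 = 7.719 cm; m₂ = −d_i2/d_o2 = +0.4062.
m = m₁·m₂ = (-0.4592)(+0.4062) = -0.187.

m = -0.187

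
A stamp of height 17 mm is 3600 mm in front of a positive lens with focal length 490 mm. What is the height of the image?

2.68 mm

1/d_i = 1/f − 1/d_o = 1/(490.0) − 1/(3600) = 0.001763, so d_i = 567.2 mm.
m = −d_i/d_o = -0.1576.
|h_i| = |m|·h_o = 0.1576 × 17 = 2.68 mm. The image is real, inverted and reduced, on the far side of the lens.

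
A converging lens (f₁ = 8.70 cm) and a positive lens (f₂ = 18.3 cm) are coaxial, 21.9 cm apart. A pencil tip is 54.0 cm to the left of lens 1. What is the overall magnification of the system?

Lens 1: 1/d_i1 = 1/(8.70) − 1/(54.0) = 0.09642, so d_i1 = 10.37 cm; m₁ = −d_i1/d_o1 = -0.1920.
d_o2 = 21.9 − (10.37) = 11.53 cm.
Lens 2: 1/d_i2 = 1/(18.3) − 1/(11.53) = -0.03209, so d_i2 = -31.17 cm; m₂ = −d_i2/d_o2 = +2.703.
m = m₁·m₂ = (-0.1920)(+2.703) = -0.519.

m = -0.519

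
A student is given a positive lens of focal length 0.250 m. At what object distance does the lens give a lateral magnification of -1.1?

0.477 m

m = −d_i/d_o ⇒ d_i = −m·d_o.
1/f = 1/d_o + 1/d_i = 1/d_o − 1/(m·d_o) = (1 − 1/m)/d_o, so d_o = f(1 − 1/m) = (0.2500)(1 − 1/(-1.1)) = 0.477 m.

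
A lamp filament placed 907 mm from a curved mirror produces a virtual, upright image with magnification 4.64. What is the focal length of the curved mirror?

f = 1160 mm (concave)

m = −d_i/d_o ⇒ d_i = −m·d_o = −(+4.64)·(907) = -4208 mm.
1/f = 1/d_o + 1/d_i = 1/(907) + 1/(-4208) = 0.0008649, so f = 1160 mm.
Since f is positive, the curved mirror is concave.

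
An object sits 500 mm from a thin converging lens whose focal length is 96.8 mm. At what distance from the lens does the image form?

Lens equation: 1/s_i = 1/f − 1/s_o = 1/(96.80) − 1/(500) = 0.01033 − 0.002000 = 0.008331, so s_i = 120 mm.
The image is real, inverted and reduced, on the far side of the lens.

120 mm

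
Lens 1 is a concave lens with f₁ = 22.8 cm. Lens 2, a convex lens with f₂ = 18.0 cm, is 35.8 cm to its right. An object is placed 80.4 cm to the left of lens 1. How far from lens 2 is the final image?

Lens 1 is diverging, so f₁ = −22.8 cm.
Lens 1: 1/d_i1 = 1/f₁ − 1/d_o1 = 1/(-22.8) − 1/(80.4) = -0.05630, so d_i1 = -17.76 cm.
The intermediate image is 17.76 cm to the left of lens 1 (virtual), which is 35.8 − (-17.76) = 53.56 cm to the left of lens 2, so d_o2 = +53.56 cm.
Lens 2: 1/d_i2 = 1/f₂ − 1/d_o2 = 1/(18.0) − 1/(53.56) = 0.03688, so d_i2 = 27.1 cm.
The final image is real, 27.1 cm to the right of lens 2 (overall magnification ≈ -0.11).

27.1 cm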